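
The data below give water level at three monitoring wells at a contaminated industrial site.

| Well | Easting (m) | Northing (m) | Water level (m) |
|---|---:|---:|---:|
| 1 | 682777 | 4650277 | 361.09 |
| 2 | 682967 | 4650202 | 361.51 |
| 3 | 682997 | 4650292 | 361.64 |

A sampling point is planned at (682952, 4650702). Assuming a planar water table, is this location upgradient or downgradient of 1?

Three-point gradient (reference 1): Δ to 2 = (190, -75, +0.42), Δ to 3 = (220, 15, +0.55).
∂h/∂x = +0.002457, ∂h/∂y = +0.0006253 (det = 19350).
Head at (682952, 4650702) = 361.09 + (+0.002457)·(175) + (+0.0006253)·(425) = 361.79 m.
That is higher than the 361.09 m at 1, so the point is upgradient.

upgradient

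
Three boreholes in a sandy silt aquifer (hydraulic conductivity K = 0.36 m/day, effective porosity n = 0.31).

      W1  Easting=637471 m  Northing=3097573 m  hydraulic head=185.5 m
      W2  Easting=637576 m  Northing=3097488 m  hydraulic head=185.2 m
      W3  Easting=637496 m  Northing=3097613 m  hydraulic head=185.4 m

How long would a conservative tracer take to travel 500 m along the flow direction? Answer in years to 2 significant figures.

360 years

Taking W1 as reference: W2−W1 = (105, -85, -0.3); W3−W1 = (25, 40, -0.1).
Determinant of the coordinate differences = 105·40 − 25·(-85) = 6325.
∂h/∂x = [(-0.3)·40 − (-0.1)·(-85)] / 6325 = -0.003241
∂h/∂y = [105·(-0.1) − 25·(-0.3)] / 6325 = -0.0004743
|∇h| = √(-0.003241² + -0.0004743²) = 0.003276
Seepage velocity v = K·i/n = 0.36 × 0.003276 / 0.31 = 0.003804 m/day.
t = 500 / 0.003804 = 1.314e+05 days = 360 years.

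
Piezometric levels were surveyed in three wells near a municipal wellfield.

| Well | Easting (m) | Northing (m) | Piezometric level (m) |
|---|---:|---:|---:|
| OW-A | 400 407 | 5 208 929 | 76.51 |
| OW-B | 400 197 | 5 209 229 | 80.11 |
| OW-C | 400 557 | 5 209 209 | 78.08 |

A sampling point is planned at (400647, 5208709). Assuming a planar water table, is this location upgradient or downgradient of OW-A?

downgradient

Taking OW-A as reference: OW-B−OW-A = (-210, 300, +3.60); OW-C−OW-A = (150, 280, +1.57).
Determinant of the coordinate differences = (-210)·280 − 150·300 = -103800.
∂h/∂x = [(+3.60)·280 − (+1.57)·300] / -103800 = -0.005173
∂h/∂y = [(-210)·(+1.57) − 150·(+3.60)] / -103800 = +0.008379
Head at (400647, 5208709) = 76.51 + (-0.005173)·(240) + (+0.008379)·(-220) = 73.43 m.
That is lower than the 76.51 m at OW-A, so the point is downgradient.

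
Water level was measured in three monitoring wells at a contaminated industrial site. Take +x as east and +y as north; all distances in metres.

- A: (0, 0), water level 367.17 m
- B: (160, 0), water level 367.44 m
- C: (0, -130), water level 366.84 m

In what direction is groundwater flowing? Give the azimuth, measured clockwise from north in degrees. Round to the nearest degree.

∂h/∂x = (367.44 − 367.17) / (160 − 0) = +0.001687
∂h/∂y = (366.84 − 367.17) / (-130 − 0) = +0.002538
Flow direction (−∇h) has components (-0.001687 E, -0.002538 N).
Azimuth = atan2(E, N) = atan2(-0.001687, -0.002538) = 213.6° ≈ 214°.

214°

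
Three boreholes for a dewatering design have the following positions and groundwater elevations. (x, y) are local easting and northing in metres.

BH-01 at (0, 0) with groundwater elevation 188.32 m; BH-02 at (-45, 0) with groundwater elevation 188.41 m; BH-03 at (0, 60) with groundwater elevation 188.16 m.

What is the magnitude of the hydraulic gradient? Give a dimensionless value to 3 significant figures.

0.00333

∂h/∂x = (188.41 − 188.32) / (-45 − 0) = -0.002000
∂h/∂y = (188.16 − 188.32) / (60 − 0) = -0.002667
|∇h| = √(-0.002000² + -0.002667²) = 0.003334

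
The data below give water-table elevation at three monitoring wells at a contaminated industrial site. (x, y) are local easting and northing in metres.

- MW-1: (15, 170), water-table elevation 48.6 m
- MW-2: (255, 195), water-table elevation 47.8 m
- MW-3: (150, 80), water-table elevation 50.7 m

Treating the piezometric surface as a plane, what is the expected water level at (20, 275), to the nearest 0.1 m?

46.0 m

With h = a·x + b·y + c and MW-1 as origin, the differences give:
  240·a + 25·b = -0.8
  135·a + (-90)·b = +2.1
Eliminate b (×(-90) and ×25, subtract): -24975·a = 19.50 → a = ∂h/∂x = -0.0007808
Back-substitute: b = ∂h/∂y = -0.02450.
h(20, 275) = 48.6 + (-0.0007808)·(5) + (-0.02450)·(105) = 48.6 -0.004 -2.573 = 46.023 m.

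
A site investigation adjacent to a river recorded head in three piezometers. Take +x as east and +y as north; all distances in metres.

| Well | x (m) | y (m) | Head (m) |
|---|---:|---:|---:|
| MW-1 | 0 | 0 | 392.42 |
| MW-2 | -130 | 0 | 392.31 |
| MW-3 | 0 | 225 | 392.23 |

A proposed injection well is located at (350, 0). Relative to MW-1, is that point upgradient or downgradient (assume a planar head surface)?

∂h/∂x = (392.31 − 392.42) / (-130 − 0) = +0.0008462
∂h/∂y = (392.23 − 392.42) / (225 − 0) = -0.0008444
Head at (350, 0) = 392.42 + (+0.0008462)·(350) + (-0.0008444)·(0) = 392.72 m.
That is higher than the 392.42 m at MW-1, so the point is upgradient.

upgradient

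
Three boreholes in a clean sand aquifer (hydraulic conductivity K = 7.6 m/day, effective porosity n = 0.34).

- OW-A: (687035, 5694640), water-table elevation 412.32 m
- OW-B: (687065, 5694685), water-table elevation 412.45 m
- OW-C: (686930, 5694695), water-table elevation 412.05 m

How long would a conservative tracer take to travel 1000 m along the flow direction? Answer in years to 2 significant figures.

With h = a·x + b·y + c and OW-A as origin, the differences give:
  30·a + 45·b = +0.13
  (-105)·a + 55·b = -0.27
Eliminate b (×55 and ×45, subtract): 6375·a = 19.300 → a = ∂h/∂x = +0.003027
Back-substitute: b = ∂h/∂y = +0.0008706.
|∇h| = √(0.003027² + 0.0008706²) = 0.00315
Seepage velocity v = K·i/n = 7.6 × 0.00315 / 0.34 = 0.07041 m/day.
t = 1000 / 0.07041 = 1.42e+04 days = 38.9 years.

39 years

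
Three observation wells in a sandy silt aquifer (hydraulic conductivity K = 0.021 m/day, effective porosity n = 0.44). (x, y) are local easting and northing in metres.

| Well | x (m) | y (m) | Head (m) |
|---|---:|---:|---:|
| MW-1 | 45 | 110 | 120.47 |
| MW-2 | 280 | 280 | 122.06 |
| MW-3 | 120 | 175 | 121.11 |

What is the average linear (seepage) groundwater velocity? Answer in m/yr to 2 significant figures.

Taking MW-1 as reference: MW-2−MW-1 = (235, 170, +1.59); MW-3−MW-1 = (75, 65, +0.64).
Determinant of the coordinate differences = 235·65 − 75·170 = 2525.
∂h/∂x = [(+1.59)·65 − (+0.64)·170] / 2525 = -0.002158
∂h/∂y = [235·(+0.64) − 75·(+1.59)] / 2525 = +0.01234
|∇h| = √(-0.002158² + 0.01234²) = 0.01253
Seepage velocity v = K·i/n = 0.021 × 0.01253 / 0.44 = 0.000598 m/day = 0.2184 m/yr.

0.22 m/yr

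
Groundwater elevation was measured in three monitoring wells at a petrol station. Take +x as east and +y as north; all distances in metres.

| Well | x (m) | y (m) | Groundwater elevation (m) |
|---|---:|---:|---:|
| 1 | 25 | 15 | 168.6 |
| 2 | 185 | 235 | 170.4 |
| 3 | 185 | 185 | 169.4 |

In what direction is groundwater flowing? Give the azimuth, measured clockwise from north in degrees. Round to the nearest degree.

Taking 1 as reference: 2−1 = (160, 220, +1.8); 3−1 = (160, 170, +0.8).
Solve a·Δx + b·Δy = Δh: det = 160·170 − 160·220 = -8000.
∂h/∂x = [(+1.8)·170 − (+0.8)·220] / -8000 = -0.01625
∂h/∂y = [160·(+0.8) − 160·(+1.8)] / -8000 = +0.02000
Flow direction (−∇h) has components (+0.01625 E, -0.02000 N).
Azimuth = atan2(E, N) = atan2(+0.01625, -0.02000) = 140.9° ≈ 141°.

141°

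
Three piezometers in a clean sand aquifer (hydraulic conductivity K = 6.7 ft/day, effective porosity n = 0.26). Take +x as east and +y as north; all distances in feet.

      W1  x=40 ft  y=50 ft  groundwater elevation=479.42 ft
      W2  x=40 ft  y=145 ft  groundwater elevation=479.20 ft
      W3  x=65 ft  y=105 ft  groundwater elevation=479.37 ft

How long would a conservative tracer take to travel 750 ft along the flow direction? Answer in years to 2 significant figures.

21 years

With h = a·x + b·y + c and W1 as origin, the differences give:
  0·a + 95·b = -0.22
  25·a + 55·b = -0.05
Eliminate b (×55 and ×95, subtract): -2375·a = -7.350 → a = ∂h/∂x = +0.003095
Back-substitute: b = ∂h/∂y = -0.002316.
|∇h| = √(0.003095² + -0.002316²) = 0.003866
Seepage velocity v = K·i/n = 6.7 × 0.003866 / 0.26 = 0.09962 ft/day.
t = 750 / 0.09962 = 7529 days = 20.6 years.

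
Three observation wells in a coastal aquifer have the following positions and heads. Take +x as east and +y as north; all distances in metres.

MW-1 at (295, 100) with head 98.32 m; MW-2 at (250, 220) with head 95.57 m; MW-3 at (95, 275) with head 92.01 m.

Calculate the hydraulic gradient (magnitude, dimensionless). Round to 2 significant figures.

With h = a·x + b·y + c and MW-1 as origin, the differences give:
  (-45)·a + 120·b = -2.75
  (-200)·a + 175·b = -6.31
Eliminate b (×175 and ×120, subtract): 16125·a = 275.950 → a = ∂h/∂x = +0.01711
Back-substitute: b = ∂h/∂y = -0.01650.
|∇h| = √(0.01711² + -0.01650²) = 0.02377

0.024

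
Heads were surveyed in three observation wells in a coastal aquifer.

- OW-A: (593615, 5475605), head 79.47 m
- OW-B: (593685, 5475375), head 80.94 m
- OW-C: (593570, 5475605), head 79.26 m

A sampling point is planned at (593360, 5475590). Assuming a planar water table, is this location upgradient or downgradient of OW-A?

downgradient

With h = a·x + b·y + c and OW-A as origin, the differences give:
  70·a + (-230)·b = +1.47
  (-45)·a + 0·b = -0.21
Eliminate b (×0 and ×(-230), subtract): -10350·a = -48.300 → a = ∂h/∂x = +0.004667
Back-substitute: b = ∂h/∂y = -0.004971.
Head at (593360, 5475590) = 79.47 + (+0.004667)·(-255) + (-0.004971)·(-15) = 78.35 m.
That is lower than the 79.47 m at OW-A, so the point is downgradient.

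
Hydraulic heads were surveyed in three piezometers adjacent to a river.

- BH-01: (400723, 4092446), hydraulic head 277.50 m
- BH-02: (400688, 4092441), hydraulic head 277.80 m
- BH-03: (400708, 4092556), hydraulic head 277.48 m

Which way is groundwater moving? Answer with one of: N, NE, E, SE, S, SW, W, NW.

E

Three-point gradient (reference BH-01): Δ to BH-02 = (-35, -5, +0.30), Δ to BH-03 = (-15, 110, -0.02).
∂h/∂x = -0.008382, ∂h/∂y = -0.001325 (det = -3925).
Flow = −∇h = (+0.008382 east, +0.001325 north), which points east.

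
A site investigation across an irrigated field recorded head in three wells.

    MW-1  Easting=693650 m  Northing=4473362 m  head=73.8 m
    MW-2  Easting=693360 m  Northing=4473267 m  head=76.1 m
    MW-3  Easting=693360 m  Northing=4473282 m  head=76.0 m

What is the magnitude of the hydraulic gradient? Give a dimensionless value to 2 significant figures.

0.0088

Taking MW-1 as reference: MW-2−MW-1 = (-290, -95, +2.3); MW-3−MW-1 = (-290, -80, +2.2).
Determinant of the coordinate differences = (-290)·(-80) − (-290)·(-95) = -4350.
∂h/∂x = [(+2.3)·(-80) − (+2.2)·(-95)] / -4350 = -0.005747
∂h/∂y = [(-290)·(+2.2) − (-290)·(+2.3)] / -4350 = -0.006667
|∇h| = √(-0.005747² + -0.006667²) = 0.008802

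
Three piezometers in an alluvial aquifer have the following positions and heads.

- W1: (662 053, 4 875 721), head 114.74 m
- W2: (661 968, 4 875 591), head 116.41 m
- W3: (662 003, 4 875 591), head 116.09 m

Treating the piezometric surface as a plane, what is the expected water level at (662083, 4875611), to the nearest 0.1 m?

115.2 m

Taking W1 as reference: W2−W1 = (-85, -130, +1.67); W3−W1 = (-50, -130, +1.35).
Solve a·Δx + b·Δy = Δh: det = (-85)·(-130) − (-50)·(-130) = 4550.
∂h/∂x = [(+1.67)·(-130) − (+1.35)·(-130)] / 4550 = -0.009143
∂h/∂y = [(-85)·(+1.35) − (-50)·(+1.67)] / 4550 = -0.006868
h(662083, 4875611) = 114.74 + (-0.009143)·(30) + (-0.006868)·(-110) = 114.74 -0.274 +0.755 = 115.221 m.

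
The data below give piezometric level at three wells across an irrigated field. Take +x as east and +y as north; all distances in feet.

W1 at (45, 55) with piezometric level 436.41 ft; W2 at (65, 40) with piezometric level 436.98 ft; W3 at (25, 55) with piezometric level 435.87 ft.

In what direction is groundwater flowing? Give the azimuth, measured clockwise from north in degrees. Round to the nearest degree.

Differences from W1: to W2 (Δx, Δy, Δh) = (20, -15, +0.57); to W3 = (-20, 0, -0.54).
Determinant of the coordinate differences = 20·0 − (-20)·(-15) = -300.
∂h/∂x = [(+0.57)·0 − (-0.54)·(-15)] / -300 = +0.02700
∂h/∂y = [20·(-0.54) − (-20)·(+0.57)] / -300 = -0.002000
Flow direction (−∇h) has components (-0.02700 E, +0.002000 N).
Azimuth = atan2(E, N) = atan2(-0.02700, +0.002000) = 274.2° ≈ 274°.

274°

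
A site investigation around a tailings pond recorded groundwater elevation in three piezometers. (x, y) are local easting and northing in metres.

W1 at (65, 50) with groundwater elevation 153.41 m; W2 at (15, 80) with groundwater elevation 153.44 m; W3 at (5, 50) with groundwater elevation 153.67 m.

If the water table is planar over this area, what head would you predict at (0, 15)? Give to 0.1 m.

Differences from W1: to W2 (Δx, Δy, Δh) = (-50, 30, +0.03); to W3 = (-60, 0, +0.26).
Determinant of the coordinate differences = (-50)·0 − (-60)·30 = 1800.
∂h/∂x = [(+0.03)·0 − (+0.26)·30] / 1800 = -0.004333
∂h/∂y = [(-50)·(+0.26) − (-60)·(+0.03)] / 1800 = -0.006222
h(0, 15) = 153.41 + (-0.004333)·(-65) + (-0.006222)·(-35) = 153.41 +0.282 +0.218 = 153.909 m.

153.9 m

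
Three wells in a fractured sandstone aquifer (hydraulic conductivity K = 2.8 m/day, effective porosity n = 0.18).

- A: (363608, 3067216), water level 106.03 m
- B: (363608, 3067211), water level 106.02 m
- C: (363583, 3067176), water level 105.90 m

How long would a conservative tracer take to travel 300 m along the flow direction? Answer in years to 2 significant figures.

With h = a·x + b·y + c and A as origin, the differences give:
  0·a + (-5)·b = -0.01
  (-25)·a + (-40)·b = -0.13
Eliminate b (×(-40) and ×(-5), subtract): -125·a = -0.250 → a = ∂h/∂x = +0.002000
Back-substitute: b = ∂h/∂y = +0.002000.
|∇h| = √(0.002000² + 0.002000²) = 0.002828
Seepage velocity v = K·i/n = 2.8 × 0.002828 / 0.18 = 0.04399 m/day.
t = 300 / 0.04399 = 6820 days = 18.7 years.

19 years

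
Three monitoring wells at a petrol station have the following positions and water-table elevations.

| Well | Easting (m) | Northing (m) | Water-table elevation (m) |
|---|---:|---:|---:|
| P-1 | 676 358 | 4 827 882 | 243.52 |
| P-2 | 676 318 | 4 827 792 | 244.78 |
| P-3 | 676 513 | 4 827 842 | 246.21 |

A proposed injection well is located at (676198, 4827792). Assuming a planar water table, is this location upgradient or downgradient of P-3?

With h = a·x + b·y + c and P-1 as origin, the differences give:
  (-40)·a + (-90)·b = +1.26
  155·a + (-40)·b = +2.69
Eliminate b (×(-40) and ×(-90), subtract): 15550·a = 191.700 → a = ∂h/∂x = +0.01233
Back-substitute: b = ∂h/∂y = -0.01948.
Head at (676198, 4827792) = 243.52 + (+0.01233)·(-160) + (-0.01948)·(-90) = 243.30 m.
That is lower than the 246.21 m at P-3, so the point is downgradient.

downgradient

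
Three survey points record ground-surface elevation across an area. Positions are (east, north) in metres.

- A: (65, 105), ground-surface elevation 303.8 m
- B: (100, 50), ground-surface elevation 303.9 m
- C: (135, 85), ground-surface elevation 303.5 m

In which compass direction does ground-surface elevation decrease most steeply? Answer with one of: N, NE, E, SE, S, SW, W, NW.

Three-point gradient (reference A): Δ to B = (35, -55, +0.1), Δ to C = (70, -20, -0.3).
∂z/∂x = -0.005873, ∂z/∂y = -0.005556 (det = 3150).
Steepest decrease is along −∇f = (+0.005873 E, +0.005556 N) → northeast.

NE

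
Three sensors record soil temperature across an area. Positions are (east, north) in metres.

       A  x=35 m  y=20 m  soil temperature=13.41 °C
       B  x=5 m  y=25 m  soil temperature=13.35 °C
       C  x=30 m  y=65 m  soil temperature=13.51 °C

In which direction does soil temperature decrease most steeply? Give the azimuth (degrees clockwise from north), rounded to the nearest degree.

224°

With T = a·x + b·y + c and A as origin, the differences give:
  (-30)·a + 5·b = -0.06
  (-5)·a + 45·b = +0.10
Eliminate b (×45 and ×5, subtract): -1325·a = -3.200 → a = ∂T/∂x = +0.002415
Back-substitute: b = ∂T/∂y = +0.002491.
Steepest decrease is along −∇f: components (-0.002415 E, -0.002491 N).
Azimuth = atan2(-0.002415, -0.002491) = 224.1° ≈ 224°.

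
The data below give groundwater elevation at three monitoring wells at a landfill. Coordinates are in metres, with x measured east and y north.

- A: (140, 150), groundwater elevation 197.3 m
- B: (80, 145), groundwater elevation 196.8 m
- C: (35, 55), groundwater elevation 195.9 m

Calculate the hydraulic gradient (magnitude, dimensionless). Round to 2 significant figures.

Differences from A: to B (Δx, Δy, Δh) = (-60, -5, -0.5); to C = (-105, -95, -1.4).
Determinant of the coordinate differences = (-60)·(-95) − (-105)·(-5) = 5175.
∂h/∂x = [(-0.5)·(-95) − (-1.4)·(-5)] / 5175 = +0.007826
∂h/∂y = [(-60)·(-1.4) − (-105)·(-0.5)] / 5175 = +0.006087
|∇h| = √(0.007826² + 0.006087²) = 0.009915

0.0099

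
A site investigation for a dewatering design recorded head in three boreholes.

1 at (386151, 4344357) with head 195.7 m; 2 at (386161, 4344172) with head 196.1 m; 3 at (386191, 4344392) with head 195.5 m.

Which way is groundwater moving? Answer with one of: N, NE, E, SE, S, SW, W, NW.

Differences from 1: to 2 (Δx, Δy, Δh) = (10, -185, +0.4); to 3 = (40, 35, -0.2).
Determinant of the coordinate differences = 10·35 − 40·(-185) = 7750.
∂h/∂x = [(+0.4)·35 − (-0.2)·(-185)] / 7750 = -0.002968
∂h/∂y = [10·(-0.2) − 40·(+0.4)] / 7750 = -0.002323
Flow = −∇h = (+0.002968 east, +0.002323 north), which points northeast.

NE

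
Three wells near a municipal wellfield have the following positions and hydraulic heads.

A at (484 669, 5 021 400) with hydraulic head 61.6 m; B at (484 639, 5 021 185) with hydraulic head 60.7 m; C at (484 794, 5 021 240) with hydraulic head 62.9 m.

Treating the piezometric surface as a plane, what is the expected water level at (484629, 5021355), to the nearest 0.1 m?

Three-point gradient (reference A): Δ to B = (-30, -215, -0.9), Δ to C = (125, -160, +1.3).
∂h/∂x = +0.01337, ∂h/∂y = +0.002320 (det = 31675).
h(484629, 5021355) = 61.6 + (+0.01337)·(-40) + (+0.002320)·(-45) = 61.6 -0.535 -0.104 = 60.961 m.

61.0 m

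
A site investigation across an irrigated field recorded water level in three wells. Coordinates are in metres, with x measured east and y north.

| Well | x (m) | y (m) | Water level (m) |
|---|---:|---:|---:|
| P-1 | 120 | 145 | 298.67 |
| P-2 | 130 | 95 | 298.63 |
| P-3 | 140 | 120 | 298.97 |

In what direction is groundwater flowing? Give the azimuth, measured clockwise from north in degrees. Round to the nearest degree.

Taking P-1 as reference: P-2−P-1 = (10, -50, -0.04); P-3−P-1 = (20, -25, +0.30).
Determinant of the coordinate differences = 10·(-25) − 20·(-50) = 750.
∂h/∂x = [(-0.04)·(-25) − (+0.30)·(-50)] / 750 = +0.02133
∂h/∂y = [10·(+0.30) − 20·(-0.04)] / 750 = +0.005067
Flow direction (−∇h) has components (-0.02133 E, -0.005067 N).
Azimuth = atan2(E, N) = atan2(-0.02133, -0.005067) = 256.6° ≈ 257°.

257°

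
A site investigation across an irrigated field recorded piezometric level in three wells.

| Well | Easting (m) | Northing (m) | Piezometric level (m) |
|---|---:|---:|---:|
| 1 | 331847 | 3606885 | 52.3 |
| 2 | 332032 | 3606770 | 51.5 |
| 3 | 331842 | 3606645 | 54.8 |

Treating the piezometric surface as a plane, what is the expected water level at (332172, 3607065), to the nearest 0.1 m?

With h = a·x + b·y + c and 1 as origin, the differences give:
  185·a + (-115)·b = -0.8
  (-5)·a + (-240)·b = +2.5
Eliminate b (×(-240) and ×(-115), subtract): -44975·a = 479.50 → a = ∂h/∂x = -0.01066
Back-substitute: b = ∂h/∂y = -0.01019.
h(332172, 3607065) = 52.3 + (-0.01066)·(325) + (-0.01019)·(180) = 52.3 -3.465 -1.835 = 47.000 m.

47.0 m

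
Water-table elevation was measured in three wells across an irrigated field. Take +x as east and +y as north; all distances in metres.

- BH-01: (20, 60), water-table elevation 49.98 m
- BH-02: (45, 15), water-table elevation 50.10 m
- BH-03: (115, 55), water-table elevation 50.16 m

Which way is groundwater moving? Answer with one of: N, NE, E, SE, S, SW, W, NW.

With h = a·x + b·y + c and BH-01 as origin, the differences give:
  25·a + (-45)·b = +0.12
  95·a + (-5)·b = +0.18
Eliminate b (×(-5) and ×(-45), subtract): 4150·a = 7.500 → a = ∂h/∂x = +0.001807
Back-substitute: b = ∂h/∂y = -0.001663.
Flow = −∇h = (-0.001807 east, +0.001663 north), which points northwest.

NW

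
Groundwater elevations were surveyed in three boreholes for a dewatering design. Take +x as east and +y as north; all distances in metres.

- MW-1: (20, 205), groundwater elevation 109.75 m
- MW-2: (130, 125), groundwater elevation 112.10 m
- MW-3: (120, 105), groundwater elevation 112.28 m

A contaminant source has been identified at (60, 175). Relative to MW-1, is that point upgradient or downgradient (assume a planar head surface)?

upgradient

With h = a·x + b·y + c and MW-1 as origin, the differences give:
  110·a + (-80)·b = +2.35
  100·a + (-100)·b = +2.53
Eliminate b (×(-100) and ×(-80), subtract): -3000·a = -32.600 → a = ∂h/∂x = +0.01087
Back-substitute: b = ∂h/∂y = -0.01443.
Head at (60, 175) = 109.75 + (+0.01087)·(40) + (-0.01443)·(-30) = 110.62 m.
That is higher than the 109.75 m at MW-1, so the point is upgradient.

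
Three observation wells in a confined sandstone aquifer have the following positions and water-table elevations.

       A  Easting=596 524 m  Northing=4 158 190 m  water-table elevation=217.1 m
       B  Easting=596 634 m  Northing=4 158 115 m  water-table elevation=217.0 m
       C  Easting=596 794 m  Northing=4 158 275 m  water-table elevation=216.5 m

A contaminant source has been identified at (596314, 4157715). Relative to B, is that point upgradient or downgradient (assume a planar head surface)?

Differences from A: to B (Δx, Δy, Δh) = (110, -75, -0.1); to C = (270, 85, -0.6).
Solve a·Δx + b·Δy = Δh: det = 110·85 − 270·(-75) = 29600.
∂h/∂x = [(-0.1)·85 − (-0.6)·(-75)] / 29600 = -0.001807
∂h/∂y = [110·(-0.6) − 270·(-0.1)] / 29600 = -0.001318
Head at (596314, 4157715) = 217.1 + (-0.001807)·(-210) + (-0.001318)·(-475) = 218.11 m.
That is higher than the 217.0 m at B, so the point is upgradient.

upgradient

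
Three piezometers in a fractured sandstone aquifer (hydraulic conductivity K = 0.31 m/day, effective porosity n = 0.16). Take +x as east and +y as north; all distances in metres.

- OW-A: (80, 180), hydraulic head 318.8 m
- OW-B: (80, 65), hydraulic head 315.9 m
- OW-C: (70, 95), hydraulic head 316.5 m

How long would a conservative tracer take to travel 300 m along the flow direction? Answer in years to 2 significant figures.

Taking OW-A as reference: OW-B−OW-A = (0, -115, -2.9); OW-C−OW-A = (-10, -85, -2.3).
Solve a·Δx + b·Δy = Δh: det = 0·(-85) − (-10)·(-115) = -1150.
∂h/∂x = [(-2.9)·(-85) − (-2.3)·(-115)] / -1150 = +0.01565
∂h/∂y = [0·(-2.3) − (-10)·(-2.9)] / -1150 = +0.02522
|∇h| = √(0.01565² + 0.02522²) = 0.02968
Seepage velocity v = K·i/n = 0.31 × 0.02968 / 0.16 = 0.05751 m/day.
t = 300 / 0.05751 = 5216 days = 14.3 years.

14 years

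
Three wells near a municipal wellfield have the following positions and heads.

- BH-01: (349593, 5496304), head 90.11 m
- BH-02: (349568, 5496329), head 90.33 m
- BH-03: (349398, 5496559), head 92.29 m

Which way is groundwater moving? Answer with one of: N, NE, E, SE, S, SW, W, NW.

S

Differences from BH-01: to BH-02 (Δx, Δy, Δh) = (-25, 25, +0.22); to BH-03 = (-195, 255, +2.18).
Determinant of the coordinate differences = (-25)·255 − (-195)·25 = -1500.
∂h/∂x = [(+0.22)·255 − (+2.18)·25] / -1500 = -0.001067
∂h/∂y = [(-25)·(+2.18) − (-195)·(+0.22)] / -1500 = +0.007733
Flow = −∇h = (+0.001067 east, -0.007733 north), which points south.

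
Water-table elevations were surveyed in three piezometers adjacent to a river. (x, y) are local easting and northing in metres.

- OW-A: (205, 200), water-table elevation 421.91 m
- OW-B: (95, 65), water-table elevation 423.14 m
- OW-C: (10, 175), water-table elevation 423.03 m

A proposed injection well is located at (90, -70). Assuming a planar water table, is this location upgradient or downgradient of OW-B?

upgradient

Taking OW-A as reference: OW-B−OW-A = (-110, -135, +1.23); OW-C−OW-A = (-195, -25, +1.12).
Determinant of the coordinate differences = (-110)·(-25) − (-195)·(-135) = -23575.
∂h/∂x = [(+1.23)·(-25) − (+1.12)·(-135)] / -23575 = -0.005109
∂h/∂y = [(-110)·(+1.12) − (-195)·(+1.23)] / -23575 = -0.004948
Head at (90, -70) = 421.91 + (-0.005109)·(-115) + (-0.004948)·(-270) = 423.83 m.
That is higher than the 423.14 m at OW-B, so the point is upgradient.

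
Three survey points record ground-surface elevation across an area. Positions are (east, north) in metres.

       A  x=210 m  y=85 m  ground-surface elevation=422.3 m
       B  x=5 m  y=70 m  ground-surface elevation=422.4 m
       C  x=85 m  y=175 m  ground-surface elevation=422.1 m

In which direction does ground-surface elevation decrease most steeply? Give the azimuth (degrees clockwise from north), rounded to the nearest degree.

Taking A as reference: B−A = (-205, -15, +0.1); C−A = (-125, 90, -0.2).
Solve a·Δx + b·Δy = Δz: det = (-205)·90 − (-125)·(-15) = -20325.
∂z/∂x = [(+0.1)·90 − (-0.2)·(-15)] / -20325 = -0.0002952
∂z/∂y = [(-205)·(-0.2) − (-125)·(+0.1)] / -20325 = -0.002632
Steepest decrease is along −∇f: components (+0.0002952 E, +0.002632 N).
Azimuth = atan2(+0.0002952, +0.002632) = 6.4° ≈ 006°.

006°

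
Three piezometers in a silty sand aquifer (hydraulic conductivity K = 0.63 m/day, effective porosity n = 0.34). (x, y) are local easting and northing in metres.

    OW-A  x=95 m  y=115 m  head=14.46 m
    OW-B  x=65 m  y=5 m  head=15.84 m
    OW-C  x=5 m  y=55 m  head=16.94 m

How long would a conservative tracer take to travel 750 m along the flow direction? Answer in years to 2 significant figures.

Three-point gradient (reference OW-A): Δ to OW-B = (-30, -110, +1.38), Δ to OW-C = (-90, -60, +2.48).
∂h/∂x = -0.02346, ∂h/∂y = -0.006148 (det = -8100).
|∇h| = √(-0.02346² + -0.006148²) = 0.02425
Seepage velocity v = K·i/n = 0.63 × 0.02425 / 0.34 = 0.04493 m/day.
t = 750 / 0.04493 = 1.669e+04 days = 45.7 years.

46 years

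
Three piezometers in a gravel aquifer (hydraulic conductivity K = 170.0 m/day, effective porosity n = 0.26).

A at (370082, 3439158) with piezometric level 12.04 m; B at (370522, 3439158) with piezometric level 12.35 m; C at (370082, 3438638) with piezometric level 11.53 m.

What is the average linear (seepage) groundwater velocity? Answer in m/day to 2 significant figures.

∂h/∂x = (12.35 − 12.04) / (370522 − 370082) = +0.0007045
∂h/∂y = (11.53 − 12.04) / (3438638 − 3439158) = +0.0009808
|∇h| = √(0.0007045² + 0.0009808²) = 0.001208
Seepage velocity v = K·i/n = 170.0 × 0.001208 / 0.26 = 0.7898 m/day.

0.79 m/day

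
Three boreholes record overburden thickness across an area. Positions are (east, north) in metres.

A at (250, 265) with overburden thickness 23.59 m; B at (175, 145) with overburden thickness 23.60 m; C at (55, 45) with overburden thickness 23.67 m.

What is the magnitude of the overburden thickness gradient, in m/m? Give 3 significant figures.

0.00122 m/m

Differences from A: to B (Δx, Δy, Δh) = (-75, -120, +0.01); to C = (-195, -220, +0.08).
Determinant of the coordinate differences = (-75)·(-220) − (-195)·(-120) = -6900.
∂d/∂x = [(+0.01)·(-220) − (+0.08)·(-120)] / -6900 = -0.001072
∂d/∂y = [(-75)·(+0.08) − (-195)·(+0.01)] / -6900 = +0.0005870
|∇f| = √(-0.001072² + 0.0005870²) = 0.001222 m/m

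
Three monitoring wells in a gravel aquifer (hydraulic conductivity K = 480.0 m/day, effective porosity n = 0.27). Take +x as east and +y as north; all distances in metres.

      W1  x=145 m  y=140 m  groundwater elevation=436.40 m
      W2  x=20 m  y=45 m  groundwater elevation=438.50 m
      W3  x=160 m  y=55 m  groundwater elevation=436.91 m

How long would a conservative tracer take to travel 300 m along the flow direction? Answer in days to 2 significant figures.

13 days

Taking W1 as reference: W2−W1 = (-125, -95, +2.10); W3−W1 = (15, -85, +0.51).
Solve a·Δx + b·Δy = Δh: det = (-125)·(-85) − 15·(-95) = 12050.
∂h/∂x = [(+2.10)·(-85) − (+0.51)·(-95)] / 12050 = -0.01079
∂h/∂y = [(-125)·(+0.51) − 15·(+2.10)] / 12050 = -0.007905
|∇h| = √(-0.01079² + -0.007905²) = 0.01338
Seepage velocity v = K·i/n = 480.0 × 0.01338 / 0.27 = 23.79 m/day.
t = 300 / 23.79 = 12.61 days.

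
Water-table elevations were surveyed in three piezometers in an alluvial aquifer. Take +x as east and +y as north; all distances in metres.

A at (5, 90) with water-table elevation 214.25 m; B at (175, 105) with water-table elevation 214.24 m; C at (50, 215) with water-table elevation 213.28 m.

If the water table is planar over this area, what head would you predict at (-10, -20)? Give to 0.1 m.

215.1 m

Differences from A: to B (Δx, Δy, Δh) = (170, 15, -0.01); to C = (45, 125, -0.97).
Solve a·Δx + b·Δy = Δh: det = 170·125 − 45·15 = 20575.
∂h/∂x = [(-0.01)·125 − (-0.97)·15] / 20575 = +0.0006464
∂h/∂y = [170·(-0.97) − 45·(-0.01)] / 20575 = -0.007993
h(-10, -20) = 214.25 + (+0.0006464)·(-15) + (-0.007993)·(-110) = 214.25 -0.010 +0.879 = 215.120 m.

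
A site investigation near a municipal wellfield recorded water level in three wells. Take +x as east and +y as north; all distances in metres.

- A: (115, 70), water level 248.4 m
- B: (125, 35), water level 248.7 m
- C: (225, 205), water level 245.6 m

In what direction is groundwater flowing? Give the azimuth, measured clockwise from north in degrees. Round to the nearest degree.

Taking A as reference: B−A = (10, -35, +0.3); C−A = (110, 135, -2.8).
Determinant of the coordinate differences = 10·135 − 110·(-35) = 5200.
∂h/∂x = [(+0.3)·135 − (-2.8)·(-35)] / 5200 = -0.01106
∂h/∂y = [10·(-2.8) − 110·(+0.3)] / 5200 = -0.01173
Flow direction (−∇h) has components (+0.01106 E, +0.01173 N).
Azimuth = atan2(E, N) = atan2(+0.01106, +0.01173) = 43.3° ≈ 043°.

043°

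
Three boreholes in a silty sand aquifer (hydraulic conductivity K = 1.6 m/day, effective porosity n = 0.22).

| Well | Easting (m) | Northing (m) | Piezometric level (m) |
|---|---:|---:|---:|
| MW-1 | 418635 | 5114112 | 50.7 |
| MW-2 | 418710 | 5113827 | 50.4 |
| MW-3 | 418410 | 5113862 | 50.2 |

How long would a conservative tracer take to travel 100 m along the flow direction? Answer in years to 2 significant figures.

With h = a·x + b·y + c and MW-1 as origin, the differences give:
  75·a + (-285)·b = -0.3
  (-225)·a + (-250)·b = -0.5
Eliminate b (×(-250) and ×(-285), subtract): -82875·a = -67.50 → a = ∂h/∂x = +0.0008145
Back-substitute: b = ∂h/∂y = +0.001267.
|∇h| = √(0.0008145² + 0.001267²) = 0.001506
Seepage velocity v = K·i/n = 1.6 × 0.001506 / 0.22 = 0.01095 m/day.
t = 100 / 0.01095 = 9132 days = 25 years.

25 years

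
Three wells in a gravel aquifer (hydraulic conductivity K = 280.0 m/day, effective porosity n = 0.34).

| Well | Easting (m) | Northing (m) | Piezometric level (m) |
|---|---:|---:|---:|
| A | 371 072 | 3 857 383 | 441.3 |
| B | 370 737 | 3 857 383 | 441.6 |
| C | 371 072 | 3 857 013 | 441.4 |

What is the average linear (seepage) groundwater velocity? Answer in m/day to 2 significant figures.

∂h/∂x = (441.6 − 441.3) / (370737 − 371072) = -0.0008955
∂h/∂y = (441.4 − 441.3) / (3857013 − 3857383) = -0.0002703
|∇h| = √(-0.0008955² + -0.0002703²) = 0.0009354
Seepage velocity v = K·i/n = 280.0 × 0.0009354 / 0.34 = 0.7703 m/day.

0.77 m/day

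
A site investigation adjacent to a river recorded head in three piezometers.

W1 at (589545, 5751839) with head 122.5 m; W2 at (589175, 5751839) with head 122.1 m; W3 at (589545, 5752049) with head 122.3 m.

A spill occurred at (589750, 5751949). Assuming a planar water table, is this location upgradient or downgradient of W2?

∂h/∂x = (122.1 − 122.5) / (589175 − 589545) = +0.001081
∂h/∂y = (122.3 − 122.5) / (5752049 − 5751839) = -0.0009524
Head at (589750, 5751949) = 122.5 + (+0.001081)·(205) + (-0.0009524)·(110) = 122.62 m.
That is higher than the 122.1 m at W2, so the point is upgradient.

upgradient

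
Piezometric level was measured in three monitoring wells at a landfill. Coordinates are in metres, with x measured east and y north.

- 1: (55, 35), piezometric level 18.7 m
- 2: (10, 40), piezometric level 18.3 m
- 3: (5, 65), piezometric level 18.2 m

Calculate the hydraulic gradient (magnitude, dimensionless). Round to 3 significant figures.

0.00893

With h = a·x + b·y + c and 1 as origin, the differences give:
  (-45)·a + 5·b = -0.4
  (-50)·a + 30·b = -0.5
Eliminate b (×30 and ×5, subtract): -1100·a = -9.50 → a = ∂h/∂x = +0.008636
Back-substitute: b = ∂h/∂y = -0.002273.
|∇h| = √(0.008636² + -0.002273²) = 0.00893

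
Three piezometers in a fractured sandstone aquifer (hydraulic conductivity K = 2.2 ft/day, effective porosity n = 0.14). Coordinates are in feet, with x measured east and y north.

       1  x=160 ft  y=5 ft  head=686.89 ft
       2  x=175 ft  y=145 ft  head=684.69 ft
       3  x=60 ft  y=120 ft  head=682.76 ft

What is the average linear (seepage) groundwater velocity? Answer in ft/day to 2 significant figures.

Differences from 1: to 2 (Δx, Δy, Δh) = (15, 140, -2.20); to 3 = (-100, 115, -4.13).
Solve a·Δx + b·Δy = Δh: det = 15·115 − (-100)·140 = 15725.
∂h/∂x = [(-2.20)·115 − (-4.13)·140] / 15725 = +0.02068
∂h/∂y = [15·(-4.13) − (-100)·(-2.20)] / 15725 = -0.01793
|∇h| = √(0.02068² + -0.01793²) = 0.02737
Seepage velocity v = K·i/n = 2.2 × 0.02737 / 0.14 = 0.4301 ft/day.

0.43 ft/day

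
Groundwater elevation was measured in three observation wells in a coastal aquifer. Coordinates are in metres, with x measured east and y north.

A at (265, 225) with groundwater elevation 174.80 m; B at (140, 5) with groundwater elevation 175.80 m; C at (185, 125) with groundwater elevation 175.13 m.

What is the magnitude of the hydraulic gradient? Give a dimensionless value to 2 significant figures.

Taking A as reference: B−A = (-125, -220, +1.00); C−A = (-80, -100, +0.33).
Solve a·Δx + b·Δy = Δh: det = (-125)·(-100) − (-80)·(-220) = -5100.
∂h/∂x = [(+1.00)·(-100) − (+0.33)·(-220)] / -5100 = +0.005373
∂h/∂y = [(-125)·(+0.33) − (-80)·(+1.00)] / -5100 = -0.007598
|∇h| = √(0.005373² + -0.007598²) = 0.009306

0.0093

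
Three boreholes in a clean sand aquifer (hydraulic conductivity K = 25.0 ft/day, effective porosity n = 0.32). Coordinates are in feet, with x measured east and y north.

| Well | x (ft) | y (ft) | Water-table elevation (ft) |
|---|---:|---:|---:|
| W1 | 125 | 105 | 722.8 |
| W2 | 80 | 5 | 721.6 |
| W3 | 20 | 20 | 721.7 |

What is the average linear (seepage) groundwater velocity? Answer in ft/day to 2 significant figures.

0.90 ft/day

Differences from W1: to W2 (Δx, Δy, Δh) = (-45, -100, -1.2); to W3 = (-105, -85, -1.1).
Determinant of the coordinate differences = (-45)·(-85) − (-105)·(-100) = -6675.
∂h/∂x = [(-1.2)·(-85) − (-1.1)·(-100)] / -6675 = +0.001199
∂h/∂y = [(-45)·(-1.1) − (-105)·(-1.2)] / -6675 = +0.01146
|∇h| = √(0.001199² + 0.01146²) = 0.01152
Seepage velocity v = K·i/n = 25.0 × 0.01152 / 0.32 = 0.9 ft/day.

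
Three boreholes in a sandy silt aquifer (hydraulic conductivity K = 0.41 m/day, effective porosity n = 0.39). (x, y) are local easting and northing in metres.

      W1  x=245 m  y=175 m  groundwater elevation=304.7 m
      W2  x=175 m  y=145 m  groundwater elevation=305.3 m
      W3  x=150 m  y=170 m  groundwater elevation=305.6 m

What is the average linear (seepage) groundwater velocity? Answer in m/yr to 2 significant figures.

3.8 m/yr

Taking W1 as reference: W2−W1 = (-70, -30, +0.6); W3−W1 = (-95, -5, +0.9).
Determinant of the coordinate differences = (-70)·(-5) − (-95)·(-30) = -2500.
∂h/∂x = [(+0.6)·(-5) − (+0.9)·(-30)] / -2500 = -0.009600
∂h/∂y = [(-70)·(+0.9) − (-95)·(+0.6)] / -2500 = +0.002400
|∇h| = √(-0.009600² + 0.002400²) = 0.009895
Seepage velocity v = K·i/n = 0.41 × 0.009895 / 0.39 = 0.0104 m/day = 3.799 m/yr.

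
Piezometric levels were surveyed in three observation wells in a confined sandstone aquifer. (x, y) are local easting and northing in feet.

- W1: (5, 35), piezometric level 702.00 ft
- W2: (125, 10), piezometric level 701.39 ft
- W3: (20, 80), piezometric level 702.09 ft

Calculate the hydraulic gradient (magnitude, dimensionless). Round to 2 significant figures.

0.0056

Taking W1 as reference: W2−W1 = (120, -25, -0.61); W3−W1 = (15, 45, +0.09).
Solve a·Δx + b·Δy = Δh: det = 120·45 − 15·(-25) = 5775.
∂h/∂x = [(-0.61)·45 − (+0.09)·(-25)] / 5775 = -0.004364
∂h/∂y = [120·(+0.09) − 15·(-0.61)] / 5775 = +0.003455
|∇h| = √(-0.004364² + 0.003455²) = 0.005566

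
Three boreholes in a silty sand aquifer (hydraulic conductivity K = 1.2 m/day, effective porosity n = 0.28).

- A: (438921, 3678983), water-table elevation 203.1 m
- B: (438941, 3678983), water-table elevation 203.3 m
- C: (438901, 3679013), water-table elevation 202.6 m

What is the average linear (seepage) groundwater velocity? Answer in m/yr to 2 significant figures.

22 m/yr

Taking A as reference: B−A = (20, 0, +0.2); C−A = (-20, 30, -0.5).
Determinant of the coordinate differences = 20·30 − (-20)·0 = 600.
∂h/∂x = [(+0.2)·30 − (-0.5)·0] / 600 = +0.01000
∂h/∂y = [20·(-0.5) − (-20)·(+0.2)] / 600 = -0.010000
|∇h| = √(0.01000² + -0.010000²) = 0.01414
Seepage velocity v = K·i/n = 1.2 × 0.01414 / 0.28 = 0.0606 m/day = 22.13 m/yr.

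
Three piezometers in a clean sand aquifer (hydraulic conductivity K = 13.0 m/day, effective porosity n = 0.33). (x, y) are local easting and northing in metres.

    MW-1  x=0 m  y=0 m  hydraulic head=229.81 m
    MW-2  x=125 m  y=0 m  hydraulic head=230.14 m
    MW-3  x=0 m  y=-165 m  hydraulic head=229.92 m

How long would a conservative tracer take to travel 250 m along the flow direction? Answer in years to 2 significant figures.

∂h/∂x = (230.14 − 229.81) / (125 − 0) = +0.002640
∂h/∂y = (229.92 − 229.81) / (-165 − 0) = -0.0006667
|∇h| = √(0.002640² + -0.0006667²) = 0.002723
Seepage velocity v = K·i/n = 13.0 × 0.002723 / 0.33 = 0.1073 m/day.
t = 250 / 0.1073 = 2330 days = 6.38 years.

6.4 years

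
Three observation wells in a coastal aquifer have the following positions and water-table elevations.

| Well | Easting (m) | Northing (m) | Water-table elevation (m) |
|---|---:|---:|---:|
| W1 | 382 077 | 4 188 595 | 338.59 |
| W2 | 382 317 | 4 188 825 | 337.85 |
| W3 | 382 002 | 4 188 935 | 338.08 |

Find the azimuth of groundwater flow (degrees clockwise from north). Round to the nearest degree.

037°

With h = a·x + b·y + c and W1 as origin, the differences give:
  240·a + 230·b = -0.74
  (-75)·a + 340·b = -0.51
Eliminate b (×340 and ×230, subtract): 98850·a = -134.300 → a = ∂h/∂x = -0.001359
Back-substitute: b = ∂h/∂y = -0.001800.
Flow direction (−∇h) has components (+0.001359 E, +0.001800 N).
Azimuth = atan2(E, N) = atan2(+0.001359, +0.001800) = 37.0° ≈ 037°.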